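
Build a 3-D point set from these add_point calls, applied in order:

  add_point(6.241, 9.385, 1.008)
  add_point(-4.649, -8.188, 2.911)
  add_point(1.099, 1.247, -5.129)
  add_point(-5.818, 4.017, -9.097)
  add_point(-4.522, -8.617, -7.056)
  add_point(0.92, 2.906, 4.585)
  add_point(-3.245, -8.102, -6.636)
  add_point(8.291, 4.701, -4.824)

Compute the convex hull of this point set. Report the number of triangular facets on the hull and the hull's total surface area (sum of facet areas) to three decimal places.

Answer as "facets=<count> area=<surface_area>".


facets=10 area=580.944

Extreme-point indices: [0, 1, 3, 4, 5, 6, 7] — 7 of 8 on the boundary.

Facet areas (half cross-product norm):
  f1: (p4, p7, p3) → 94.4709
  f2: (p0, p7, p3) → 57.2286
  f3: (p0, p5, p3) → 68.9502
  f4: (p0, p5, p7) → 35.3410
  f5: (p1, p4, p3) → 63.7429
  f6: (p1, p5, p3) → 92.6995
  f7: (p1, p5, p7) → 72.2413
  f8: (p6, p4, p7) → 5.7985
  f9: (p6, p1, p7) → 83.6110
  f10: (p6, p1, p4) → 6.8605
Σ area = 580.944

Check V−E+F: 7 − 15 + 10 = 2.


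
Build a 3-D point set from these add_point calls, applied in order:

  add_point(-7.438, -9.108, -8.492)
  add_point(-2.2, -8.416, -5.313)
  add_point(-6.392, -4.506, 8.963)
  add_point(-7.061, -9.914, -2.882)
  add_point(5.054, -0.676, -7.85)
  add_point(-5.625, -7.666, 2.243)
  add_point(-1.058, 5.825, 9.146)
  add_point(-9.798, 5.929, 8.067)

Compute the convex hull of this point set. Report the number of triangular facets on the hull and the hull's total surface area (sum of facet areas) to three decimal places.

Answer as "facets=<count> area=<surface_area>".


facets=12 area=680.194

Points on the hull: [0, 1, 2, 3, 4, 5, 6, 7] (8 of 8).

Per-facet area ½‖(b−a)×(c−a)‖:
  f1: (p6, p4, p7) → 82.6167
  f2: (p2, p3, p7) → 68.4174
  f3: (p2, p6, p7) → 45.8128
  f4: (p2, p6, p4) → 110.0060
  f5: (p0, p4, p7) → 160.8317
  f6: (p0, p3, p7) → 49.8494
  f7: (p1, p2, p4) → 81.9030
  f8: (p1, p0, p4) → 28.6270
  f9: (p1, p0, p3) → 14.6297
  f10: (p5, p2, p3) → 7.4973
  f11: (p5, p1, p3) → 16.2519
  f12: (p5, p1, p2) → 13.7513
Σ area = 680.194

Euler: V−E+F = 8−18+12 = 2.


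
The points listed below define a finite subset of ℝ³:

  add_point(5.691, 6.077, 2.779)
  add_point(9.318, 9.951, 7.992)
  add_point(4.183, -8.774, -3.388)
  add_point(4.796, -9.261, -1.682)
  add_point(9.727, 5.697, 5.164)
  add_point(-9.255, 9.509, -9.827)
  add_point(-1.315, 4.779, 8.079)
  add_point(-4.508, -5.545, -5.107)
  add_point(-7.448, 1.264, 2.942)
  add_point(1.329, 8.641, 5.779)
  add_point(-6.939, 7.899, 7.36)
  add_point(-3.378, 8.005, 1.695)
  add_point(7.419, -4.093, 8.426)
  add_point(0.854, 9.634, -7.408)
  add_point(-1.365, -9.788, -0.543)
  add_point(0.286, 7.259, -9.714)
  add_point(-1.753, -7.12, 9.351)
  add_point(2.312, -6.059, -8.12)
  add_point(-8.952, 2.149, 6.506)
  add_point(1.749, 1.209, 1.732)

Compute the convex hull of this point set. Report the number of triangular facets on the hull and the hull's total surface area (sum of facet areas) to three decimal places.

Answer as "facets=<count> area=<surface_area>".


Hull vertices (15/20): indices [1, 2, 3, 4, 5, 6, 7, 10, 12, 13, 14, 15, 16, 17, 18].

Triangle areas on the boundary:
  f1: (p18, p10, p5) → 53.3345
  f2: (p18, p10, p16) → 32.3873
  f3: (p18, p16, p14) → 61.9183
  f4: (p15, p17, p5) → 61.7192
  f5: (p15, p17, p4) → 115.6854
  f6: (p7, p17, p5) → 60.1885
  f7: (p7, p17, p14) → 25.6099
  f8: (p7, p18, p5) → 113.2403
  f9: (p7, p18, p14) → 50.9268
  f10: (p3, p16, p14) → 31.6510
  f11: (p3, p12, p16) → 54.4512
  f12: (p3, p12, p4) → 60.4545
  f13: (p1, p12, p16) → 61.8180
  f14: (p1, p10, p5) → 141.0024
  f15: (p1, p12, p4) → 22.0538
  f16: (p2, p17, p14) → 17.9809
  f17: (p2, p3, p14) → 5.8481
  f18: (p2, p17, p4) → 50.7136
  f19: (p2, p3, p4) → 15.6853
  f20: (p6, p10, p16) → 34.4234
  f21: (p6, p1, p16) → 62.5547
  f22: (p6, p1, p10) → 31.4430
  f23: (p13, p15, p4) → 23.6478
  f24: (p13, p1, p4) → 39.9845
  f25: (p13, p15, p5) → 16.4624
  f26: (p13, p1, p5) → 67.6131
Σ area = 1312.798

Check V−E+F: 15 − 39 + 26 = 2.

facets=26 area=1312.798


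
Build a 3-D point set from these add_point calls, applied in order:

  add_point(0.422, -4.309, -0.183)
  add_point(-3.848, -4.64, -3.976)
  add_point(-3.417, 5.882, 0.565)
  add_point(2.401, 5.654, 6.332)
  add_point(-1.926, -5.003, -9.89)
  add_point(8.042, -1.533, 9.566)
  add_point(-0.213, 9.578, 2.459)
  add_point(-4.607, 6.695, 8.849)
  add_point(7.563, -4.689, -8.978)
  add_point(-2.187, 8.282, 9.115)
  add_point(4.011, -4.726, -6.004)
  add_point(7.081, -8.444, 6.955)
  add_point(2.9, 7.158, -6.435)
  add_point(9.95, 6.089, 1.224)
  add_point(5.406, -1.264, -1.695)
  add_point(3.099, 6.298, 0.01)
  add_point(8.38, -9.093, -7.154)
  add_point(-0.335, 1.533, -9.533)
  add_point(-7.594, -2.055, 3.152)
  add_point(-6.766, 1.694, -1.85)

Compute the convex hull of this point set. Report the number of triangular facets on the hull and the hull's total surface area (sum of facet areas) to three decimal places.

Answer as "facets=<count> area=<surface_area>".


facets=26 area=1097.751

Points on the hull: [1, 2, 4, 5, 6, 7, 8, 9, 11, 12, 13, 16, 17, 18, 19] (15 of 20).

Triangle areas on the boundary:
  f1: (p5, p16, p13) → 96.7304
  f2: (p9, p5, p13) → 75.7149
  f3: (p11, p5, p16) → 48.8866
  f4: (p8, p16, p13) → 33.7666
  f5: (p8, p4, p16) → 22.7116
  f6: (p8, p4, p17) → 30.9141
  f7: (p19, p4, p18) → 35.0693
  f8: (p19, p4, p17) → 33.5972
  f9: (p6, p9, p13) → 36.2991
  f10: (p1, p11, p16) → 89.5187
  f11: (p1, p4, p16) → 35.4775
  f12: (p1, p11, p18) → 65.9303
  f13: (p1, p4, p18) → 7.8388
  f14: (p12, p8, p13) → 66.6694
  f15: (p12, p8, p17) → 35.9964
  f16: (p12, p6, p13) → 46.0028
  f17: (p12, p19, p17) → 35.9737
  f18: (p7, p19, p18) → 34.0713
  f19: (p7, p11, p18) → 89.2007
  f20: (p7, p6, p9) → 9.9451
  f21: (p7, p9, p5) → 20.0785
  f22: (p7, p11, p5) → 52.0371
  f23: (p2, p12, p19) → 27.5646
  f24: (p2, p12, p6) → 24.2591
  f25: (p2, p7, p19) → 22.7379
  f26: (p2, p7, p6) → 20.7591
Σ area = 1097.751

Euler characteristic 15−39+26 = 2 ✓


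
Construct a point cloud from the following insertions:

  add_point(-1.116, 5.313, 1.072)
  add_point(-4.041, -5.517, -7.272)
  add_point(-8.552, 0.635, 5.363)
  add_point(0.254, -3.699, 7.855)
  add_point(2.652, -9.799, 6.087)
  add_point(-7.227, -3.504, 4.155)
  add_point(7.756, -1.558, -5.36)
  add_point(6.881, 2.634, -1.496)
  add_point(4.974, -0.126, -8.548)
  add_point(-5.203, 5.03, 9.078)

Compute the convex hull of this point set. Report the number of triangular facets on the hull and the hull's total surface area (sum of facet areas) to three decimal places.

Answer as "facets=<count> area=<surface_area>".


facets=16 area=673.057

10 of the 10 inputs are extreme points: [0, 1, 2, 3, 4, 5, 6, 7, 8, 9].

Facet areas (half cross-product norm):
  f1: (p1, p4, p6) → 87.5041
  f2: (p5, p1, p2) → 23.7224
  f3: (p5, p1, p4) → 70.5694
  f4: (p5, p3, p4) → 27.6291
  f5: (p5, p9, p2) → 11.9297
  f6: (p5, p3, p9) → 38.8776
  f7: (p0, p9, p2) → 29.0098
  f8: (p0, p1, p2) → 65.8494
  f9: (p7, p0, p9) → 29.7136
  f10: (p7, p3, p9) → 67.7650
  f11: (p7, p4, p6) → 42.6768
  f12: (p7, p3, p4) → 44.3386
  f13: (p8, p1, p6) → 22.6790
  f14: (p8, p0, p1) → 64.0175
  f15: (p8, p7, p6) → 12.7355
  f16: (p8, p7, p0) → 34.0398
Σ area = 673.057

Check V−E+F: 10 − 24 + 16 = 2.


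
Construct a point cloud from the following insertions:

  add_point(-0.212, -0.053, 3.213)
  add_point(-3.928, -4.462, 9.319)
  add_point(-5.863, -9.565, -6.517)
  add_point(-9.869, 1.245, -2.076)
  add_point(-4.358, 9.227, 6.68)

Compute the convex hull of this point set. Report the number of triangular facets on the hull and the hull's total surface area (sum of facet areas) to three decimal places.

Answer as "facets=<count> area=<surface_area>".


facets=6 area=396.897

Hull vertices (5/5): indices [0, 1, 2, 3, 4].

Facet areas (half cross-product norm):
  f1: (p2, p0, p3) → 66.9065
  f2: (p1, p2, p3) → 85.0866
  f3: (p1, p2, p0) → 61.8442
  f4: (p4, p0, p3) → 57.0894
  f5: (p4, p1, p3) → 80.9274
  f6: (p4, p1, p0) → 45.0427
Σ area = 396.897

Euler characteristic 5−9+6 = 2 ✓


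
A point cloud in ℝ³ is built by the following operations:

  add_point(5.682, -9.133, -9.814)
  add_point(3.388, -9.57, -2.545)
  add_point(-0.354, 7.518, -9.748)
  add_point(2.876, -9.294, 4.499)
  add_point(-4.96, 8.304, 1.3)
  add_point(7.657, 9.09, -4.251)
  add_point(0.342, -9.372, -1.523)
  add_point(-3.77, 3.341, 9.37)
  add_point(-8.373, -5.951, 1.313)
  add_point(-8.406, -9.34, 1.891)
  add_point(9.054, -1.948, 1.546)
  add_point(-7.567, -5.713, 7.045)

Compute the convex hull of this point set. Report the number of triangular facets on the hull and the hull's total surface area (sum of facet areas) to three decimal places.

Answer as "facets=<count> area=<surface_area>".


Extreme-point indices: [0, 1, 2, 3, 4, 5, 7, 8, 9, 10, 11] — 11 of 12 on the boundary.

Facet areas (half cross-product norm):
  f1: (p0, p5, p10) → 86.8191
  f2: (p7, p5, p10) → 98.6975
  f3: (p1, p0, p9) → 37.9268
  f4: (p2, p0, p9) → 156.8977
  f5: (p2, p0, p5) → 86.4722
  f6: (p3, p7, p10) → 73.4011
  f7: (p3, p1, p9) → 40.4338
  f8: (p3, p0, p10) → 66.6382
  f9: (p3, p1, p0) → 6.7318
  f10: (p8, p2, p9) → 20.0933
  f11: (p4, p7, p5) → 63.7274
  f12: (p4, p2, p5) → 57.6835
  f13: (p4, p8, p2) → 87.8833
  f14: (p11, p3, p9) → 34.9563
  f15: (p11, p3, p7) → 57.1516
  f16: (p11, p8, p9) → 9.8814
  f17: (p11, p4, p7) → 46.9368
  f18: (p11, p4, p8) → 42.3501
Σ area = 1074.682

Euler characteristic 11−27+18 = 2 ✓

facets=18 area=1074.682


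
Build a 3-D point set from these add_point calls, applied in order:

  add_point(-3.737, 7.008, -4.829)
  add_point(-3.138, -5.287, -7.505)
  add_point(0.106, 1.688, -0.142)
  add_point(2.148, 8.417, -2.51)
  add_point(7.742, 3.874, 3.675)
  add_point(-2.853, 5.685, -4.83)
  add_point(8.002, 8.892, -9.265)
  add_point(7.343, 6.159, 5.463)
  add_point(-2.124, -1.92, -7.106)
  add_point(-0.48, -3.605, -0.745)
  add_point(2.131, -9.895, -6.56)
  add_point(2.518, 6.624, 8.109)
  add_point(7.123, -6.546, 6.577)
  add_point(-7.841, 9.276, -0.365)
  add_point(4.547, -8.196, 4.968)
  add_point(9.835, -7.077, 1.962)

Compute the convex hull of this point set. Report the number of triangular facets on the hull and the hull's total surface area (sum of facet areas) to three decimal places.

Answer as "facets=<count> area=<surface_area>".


facets=16 area=979.320

Hull vertices (10/16): indices [0, 1, 6, 7, 10, 11, 12, 13, 14, 15].

Facet areas (half cross-product norm):
  f1: (p10, p6, p15) → 111.3413
  f2: (p11, p6, p13) → 115.5932
  f3: (p1, p10, p6) → 63.8488
  f4: (p7, p6, p15) → 103.9806
  f5: (p7, p11, p6) → 36.0049
  f6: (p14, p10, p15) → 35.4190
  f7: (p14, p1, p10) → 41.2787
  f8: (p14, p11, p13) → 102.8976
  f9: (p14, p1, p13) → 126.0072
  f10: (p0, p6, p13) → 25.9374
  f11: (p0, p1, p13) → 34.8670
  f12: (p0, p1, p6) → 79.8991
  f13: (p12, p7, p15) → 34.3035
  f14: (p12, p14, p15) → 9.2731
  f15: (p12, p7, p11) → 35.2088
  f16: (p12, p14, p11) → 23.4601
Σ area = 979.320

Euler characteristic 10−24+16 = 2 ✓


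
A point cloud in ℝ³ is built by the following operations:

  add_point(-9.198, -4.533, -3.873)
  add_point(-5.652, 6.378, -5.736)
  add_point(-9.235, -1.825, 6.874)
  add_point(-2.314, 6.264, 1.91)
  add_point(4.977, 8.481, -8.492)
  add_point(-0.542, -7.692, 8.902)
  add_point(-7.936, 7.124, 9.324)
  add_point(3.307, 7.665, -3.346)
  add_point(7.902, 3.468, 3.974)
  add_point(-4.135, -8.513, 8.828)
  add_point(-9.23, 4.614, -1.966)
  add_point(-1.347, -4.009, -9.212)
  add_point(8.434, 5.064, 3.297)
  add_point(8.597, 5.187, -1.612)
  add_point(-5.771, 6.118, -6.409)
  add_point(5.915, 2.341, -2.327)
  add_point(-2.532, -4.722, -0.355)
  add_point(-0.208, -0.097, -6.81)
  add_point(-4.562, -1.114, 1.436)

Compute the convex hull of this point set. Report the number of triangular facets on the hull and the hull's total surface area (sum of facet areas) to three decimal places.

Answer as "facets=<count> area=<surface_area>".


Extreme-point indices: [0, 1, 2, 4, 5, 6, 7, 8, 9, 10, 11, 12, 13, 14, 15] — 15 of 19 on the boundary.

Per-facet area ½‖(b−a)×(c−a)‖:
  f1: (p6, p9, p2) → 32.3957
  f2: (p15, p11, p13) → 10.1986
  f3: (p0, p14, p11) → 49.4528
  f4: (p0, p9, p2) → 47.8299
  f5: (p0, p11, p9) → 66.0056
  f6: (p4, p11, p13) → 58.8056
  f7: (p4, p14, p11) → 62.1245
  f8: (p10, p0, p14) → 27.1050
  f9: (p10, p6, p2) → 47.9700
  f10: (p10, p0, p2) → 46.5697
  f11: (p7, p4, p6) → 19.1846
  f12: (p1, p4, p14) → 4.0875
  f13: (p1, p4, p6) → 78.9736
  f14: (p1, p10, p14) → 1.8287
  f15: (p1, p10, p6) → 27.1923
  f16: (p5, p6, p9) → 29.6725
  f17: (p5, p8, p6) → 112.0591
  f18: (p5, p11, p9) → 34.0973
  f19: (p5, p15, p11) → 95.6533
  f20: (p5, p15, p13) → 26.5067
  f21: (p5, p8, p13) → 34.8603
  f22: (p12, p8, p6) → 15.2019
  f23: (p12, p7, p6) → 73.1236
  f24: (p12, p8, p13) → 4.0737
  f25: (p12, p4, p13) → 12.1727
  f26: (p12, p7, p4) → 19.6258
Σ area = 1036.771

Euler characteristic 15−39+26 = 2 ✓

facets=26 area=1036.771


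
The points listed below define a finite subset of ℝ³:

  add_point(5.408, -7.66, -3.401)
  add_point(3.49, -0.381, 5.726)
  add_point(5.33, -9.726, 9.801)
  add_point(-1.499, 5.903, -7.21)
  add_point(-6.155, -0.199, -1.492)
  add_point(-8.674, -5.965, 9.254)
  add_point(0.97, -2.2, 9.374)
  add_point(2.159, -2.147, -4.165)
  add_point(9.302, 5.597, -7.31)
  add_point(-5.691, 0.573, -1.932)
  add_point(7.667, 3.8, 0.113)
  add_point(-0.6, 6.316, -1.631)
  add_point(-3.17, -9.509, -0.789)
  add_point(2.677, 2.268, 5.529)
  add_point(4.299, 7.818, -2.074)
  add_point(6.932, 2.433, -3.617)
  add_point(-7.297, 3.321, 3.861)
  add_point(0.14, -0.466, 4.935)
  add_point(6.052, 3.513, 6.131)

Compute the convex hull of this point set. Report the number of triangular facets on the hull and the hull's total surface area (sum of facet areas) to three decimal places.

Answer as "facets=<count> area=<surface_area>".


facets=22 area=967.264

Hull vertices (13/19): indices [0, 2, 3, 4, 5, 6, 8, 10, 11, 12, 14, 16, 18].

Per-facet area ½‖(b−a)×(c−a)‖:
  f1: (p12, p2, p5) → 75.9111
  f2: (p18, p14, p8) → 33.5259
  f3: (p0, p2, p8) → 87.3652
  f4: (p0, p12, p2) → 57.9854
  f5: (p3, p14, p8) → 30.2005
  f6: (p3, p0, p8) → 75.1697
  f7: (p3, p0, p12) → 70.7958
  f8: (p6, p2, p5) → 44.5520
  f9: (p6, p18, p2) → 34.4137
  f10: (p10, p2, p8) → 42.4596
  f11: (p10, p18, p8) → 4.6354
  f12: (p10, p18, p2) → 40.7179
  f13: (p16, p18, p14) → 60.4374
  f14: (p16, p6, p5) → 50.7427
  f15: (p16, p6, p18) → 47.0608
  f16: (p11, p3, p14) → 14.5148
  f17: (p11, p16, p14) → 12.6714
  f18: (p11, p16, p3) → 23.1809
  f19: (p4, p3, p12) → 40.6178
  f20: (p4, p16, p3) → 30.2937
  f21: (p4, p12, p5) → 54.8033
  f22: (p4, p16, p5) → 35.2091
Σ area = 967.264

Check V−E+F: 13 − 33 + 22 = 2.


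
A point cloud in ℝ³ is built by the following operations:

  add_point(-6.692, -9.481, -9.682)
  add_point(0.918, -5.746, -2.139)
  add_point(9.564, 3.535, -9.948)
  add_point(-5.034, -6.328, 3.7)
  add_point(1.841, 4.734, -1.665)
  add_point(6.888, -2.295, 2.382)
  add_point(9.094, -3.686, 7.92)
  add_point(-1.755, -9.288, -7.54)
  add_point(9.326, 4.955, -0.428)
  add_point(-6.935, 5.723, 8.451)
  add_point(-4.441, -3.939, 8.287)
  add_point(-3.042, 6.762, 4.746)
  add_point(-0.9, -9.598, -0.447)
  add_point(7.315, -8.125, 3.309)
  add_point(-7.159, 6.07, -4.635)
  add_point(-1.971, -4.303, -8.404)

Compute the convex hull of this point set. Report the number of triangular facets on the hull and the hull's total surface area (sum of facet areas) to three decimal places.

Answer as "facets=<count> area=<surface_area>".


Hull vertices (12/16): indices [0, 2, 3, 6, 7, 8, 9, 10, 11, 12, 13, 14].

Per-facet area ½‖(b−a)×(c−a)‖:
  f1: (p0, p2, p14) → 140.1815
  f2: (p0, p9, p14) → 102.7031
  f3: (p8, p2, p14) → 80.2424
  f4: (p8, p6, p2) → 47.0735
  f5: (p8, p6, p9) → 105.5664
  f6: (p13, p6, p2) → 59.0554
  f7: (p10, p6, p9) → 65.7308
  f8: (p10, p13, p12) → 49.9430
  f9: (p10, p13, p6) → 43.4185
  f10: (p11, p9, p14) → 26.6204
  f11: (p11, p8, p14) → 69.4497
  f12: (p11, p8, p9) → 17.3251
  f13: (p7, p0, p12) → 16.6461
  f14: (p7, p13, p12) → 28.1987
  f15: (p7, p0, p2) → 38.1503
  f16: (p7, p13, p2) → 113.6874
  f17: (p3, p0, p9) → 76.1321
  f18: (p3, p10, p9) → 23.4487
  f19: (p3, p0, p12) → 35.8837
  f20: (p3, p10, p12) → 12.4943
Σ area = 1151.951

Euler: V−E+F = 12−30+20 = 2.

facets=20 area=1151.951


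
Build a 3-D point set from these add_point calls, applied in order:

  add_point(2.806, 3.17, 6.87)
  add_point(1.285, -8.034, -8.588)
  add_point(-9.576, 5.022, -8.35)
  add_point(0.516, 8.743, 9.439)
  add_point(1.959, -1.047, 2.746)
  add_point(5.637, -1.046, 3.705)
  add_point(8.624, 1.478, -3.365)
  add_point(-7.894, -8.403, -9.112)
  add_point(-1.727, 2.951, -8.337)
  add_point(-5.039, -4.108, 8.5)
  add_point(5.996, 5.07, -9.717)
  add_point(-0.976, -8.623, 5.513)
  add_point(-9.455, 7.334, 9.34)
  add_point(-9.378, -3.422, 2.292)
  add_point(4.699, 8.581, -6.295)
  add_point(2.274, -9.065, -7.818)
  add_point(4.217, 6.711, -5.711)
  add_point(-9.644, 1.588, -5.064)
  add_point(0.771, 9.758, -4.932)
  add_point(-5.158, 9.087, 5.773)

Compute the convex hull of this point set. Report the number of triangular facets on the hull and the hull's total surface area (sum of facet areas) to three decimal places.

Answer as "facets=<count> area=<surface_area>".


facets=30 area=1285.050

17 of the 20 inputs are extreme points: [0, 1, 2, 3, 5, 6, 7, 9, 10, 11, 12, 13, 14, 15, 17, 18, 19].

Per-facet area ½‖(b−a)×(c−a)‖:
  f1: (p10, p15, p6) → 50.6330
  f2: (p11, p9, p3) → 43.4652
  f3: (p12, p9, p3) → 60.3163
  f4: (p7, p11, p15) → 70.0451
  f5: (p14, p3, p6) → 68.7741
  f6: (p14, p10, p6) → 19.4584
  f7: (p5, p15, p6) → 52.4018
  f8: (p5, p11, p15) → 66.8844
  f9: (p5, p3, p6) → 47.8131
  f10: (p1, p10, p15) → 10.2423
  f11: (p1, p7, p15) → 5.9198
  f12: (p1, p7, p10) → 59.7290
  f13: (p13, p12, p9) → 45.4577
  f14: (p13, p11, p9) → 25.7150
  f15: (p13, p7, p11) → 65.1213
  f16: (p13, p12, p17) → 57.2422
  f17: (p13, p7, p17) → 47.5014
  f18: (p18, p14, p3) → 29.5829
  f19: (p18, p14, p10) → 8.4746
  f20: (p0, p11, p3) → 27.3553
  f21: (p0, p5, p3) → 4.5779
  f22: (p0, p5, p11) → 30.3412
  f23: (p19, p12, p3) → 19.0590
  f24: (p19, p18, p3) → 41.3460
  f25: (p2, p18, p10) → 49.8714
  f26: (p2, p7, p10) → 105.0798
  f27: (p2, p7, p17) → 23.7620
  f28: (p2, p12, p17) → 34.1820
  f29: (p2, p19, p12) → 43.2423
  f30: (p2, p19, p18) → 71.4559
Σ area = 1285.050

Euler: V−E+F = 17−45+30 = 2.


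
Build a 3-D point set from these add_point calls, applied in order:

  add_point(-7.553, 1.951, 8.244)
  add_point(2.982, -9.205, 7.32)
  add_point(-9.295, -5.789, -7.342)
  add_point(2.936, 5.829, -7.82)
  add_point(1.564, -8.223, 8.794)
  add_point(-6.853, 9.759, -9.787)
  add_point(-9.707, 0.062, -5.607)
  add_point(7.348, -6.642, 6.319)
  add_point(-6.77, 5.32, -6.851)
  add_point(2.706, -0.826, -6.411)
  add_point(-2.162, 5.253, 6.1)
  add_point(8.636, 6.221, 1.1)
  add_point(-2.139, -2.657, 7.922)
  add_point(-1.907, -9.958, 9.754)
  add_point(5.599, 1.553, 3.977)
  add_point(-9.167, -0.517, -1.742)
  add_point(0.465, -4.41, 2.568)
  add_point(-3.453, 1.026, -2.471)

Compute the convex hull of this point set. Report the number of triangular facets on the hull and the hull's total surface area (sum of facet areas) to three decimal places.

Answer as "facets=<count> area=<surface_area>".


facets=22 area=1088.925

Points on the hull: [0, 1, 2, 3, 4, 5, 6, 7, 9, 10, 11, 13, 15] (13 of 18).

Per-facet area ½‖(b−a)×(c−a)‖:
  f1: (p0, p5, p6) → 75.5301
  f2: (p15, p0, p6) → 7.7553
  f3: (p10, p5, p11) → 101.1276
  f4: (p10, p0, p5) → 56.0659
  f5: (p2, p15, p6) → 11.9663
  f6: (p2, p5, p6) → 23.1453
  f7: (p2, p0, p13) → 112.2148
  f8: (p2, p15, p0) → 20.2161
  f9: (p7, p9, p11) → 77.3946
  f10: (p7, p2, p9) → 94.0231
  f11: (p7, p10, p11) → 78.9787
  f12: (p3, p5, p11) → 44.0571
  f13: (p3, p9, p11) → 35.7896
  f14: (p3, p2, p5) → 82.8309
  f15: (p3, p2, p9) → 40.8191
  f16: (p1, p2, p13) → 52.4309
  f17: (p1, p7, p2) → 47.8022
  f18: (p4, p7, p10) → 46.0710
  f19: (p4, p0, p13) → 26.4849
  f20: (p4, p10, p0) → 45.0654
  f21: (p4, p1, p13) → 3.8985
  f22: (p4, p1, p7) → 5.2579
Σ area = 1088.925

Check V−E+F: 13 − 33 + 22 = 2.


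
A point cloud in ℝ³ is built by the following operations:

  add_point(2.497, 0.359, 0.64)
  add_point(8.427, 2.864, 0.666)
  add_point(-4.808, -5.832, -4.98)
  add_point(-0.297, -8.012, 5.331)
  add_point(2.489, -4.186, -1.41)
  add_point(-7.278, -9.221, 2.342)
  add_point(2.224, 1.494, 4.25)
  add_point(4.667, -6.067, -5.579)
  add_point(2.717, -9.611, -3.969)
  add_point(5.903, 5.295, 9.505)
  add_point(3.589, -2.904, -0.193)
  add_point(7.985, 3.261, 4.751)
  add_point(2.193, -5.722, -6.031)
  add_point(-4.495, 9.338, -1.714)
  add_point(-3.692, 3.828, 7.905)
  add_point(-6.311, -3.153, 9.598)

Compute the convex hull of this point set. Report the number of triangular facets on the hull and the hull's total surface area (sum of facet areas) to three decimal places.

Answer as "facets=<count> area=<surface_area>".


12 of the 16 inputs are extreme points: [1, 2, 3, 5, 7, 8, 9, 11, 12, 13, 14, 15].

Area of each hull facet:
  f1: (p15, p13, p5) → 80.5473
  f2: (p3, p15, p5) → 31.8819
  f3: (p14, p15, p13) → 33.3534
  f4: (p2, p13, p5) → 63.9373
  f5: (p2, p12, p13) → 54.9454
  f6: (p7, p13, p1) → 84.3842
  f7: (p7, p12, p13) → 19.2236
  f8: (p9, p3, p15) → 63.4908
  f9: (p9, p14, p15) → 33.8775
  f10: (p9, p13, p1) → 68.2850
  f11: (p9, p14, p13) → 54.1512
  f12: (p8, p7, p1) → 20.5072
  f13: (p8, p3, p5) → 37.8384
  f14: (p8, p7, p12) → 5.3358
  f15: (p8, p2, p5) → 35.7720
  f16: (p8, p2, p12) → 15.6840
  f17: (p11, p9, p1) → 4.5346
  f18: (p11, p9, p3) → 38.9932
  f19: (p11, p8, p1) → 27.9159
  f20: (p11, p8, p3) → 69.0696
Σ area = 843.728

Check V−E+F: 12 − 30 + 20 = 2.

facets=20 area=843.728


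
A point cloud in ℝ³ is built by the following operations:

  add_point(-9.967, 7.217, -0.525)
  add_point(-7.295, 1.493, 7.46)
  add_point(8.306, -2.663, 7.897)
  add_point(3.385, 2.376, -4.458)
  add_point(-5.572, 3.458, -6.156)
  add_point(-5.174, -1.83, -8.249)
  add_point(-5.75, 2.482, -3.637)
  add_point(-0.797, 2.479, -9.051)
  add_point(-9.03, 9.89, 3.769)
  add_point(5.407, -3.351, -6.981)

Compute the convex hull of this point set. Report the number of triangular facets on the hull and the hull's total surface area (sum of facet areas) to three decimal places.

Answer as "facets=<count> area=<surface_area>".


facets=14 area=697.333

Extreme-point indices: [0, 1, 2, 3, 4, 5, 7, 8, 9] — 9 of 10 on the boundary.

Triangle areas on the boundary:
  f1: (p7, p8, p0) → 27.7829
  f2: (p1, p8, p0) → 23.8811
  f3: (p1, p8, p2) → 68.3547
  f4: (p3, p8, p2) → 118.6119
  f5: (p3, p7, p8) → 51.2785
  f6: (p4, p7, p0) → 10.1943
  f7: (p5, p1, p2) → 129.2506
  f8: (p5, p4, p7) → 14.7652
  f9: (p5, p1, p0) → 65.2730
  f10: (p5, p4, p0) → 15.8213
  f11: (p9, p3, p2) → 46.6092
  f12: (p9, p5, p2) → 77.9863
  f13: (p9, p3, p7) → 20.3892
  f14: (p9, p5, p7) → 27.1348
Σ area = 697.333

Check V−E+F: 9 − 21 + 14 = 2.


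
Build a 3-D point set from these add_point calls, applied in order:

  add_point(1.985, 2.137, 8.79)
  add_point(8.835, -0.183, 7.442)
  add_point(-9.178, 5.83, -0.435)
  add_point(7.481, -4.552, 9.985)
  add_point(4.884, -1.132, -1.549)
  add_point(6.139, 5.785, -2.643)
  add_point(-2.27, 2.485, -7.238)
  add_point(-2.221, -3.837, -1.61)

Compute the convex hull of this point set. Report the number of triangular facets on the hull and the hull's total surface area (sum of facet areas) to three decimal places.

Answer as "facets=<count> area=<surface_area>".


Points on the hull: [0, 1, 2, 3, 4, 5, 6, 7] (8 of 8).

Area of each hull facet:
  f1: (p5, p6, p2) → 51.3695
  f2: (p0, p3, p2) → 43.6883
  f3: (p0, p3, p1) → 19.2076
  f4: (p0, p5, p2) → 87.6855
  f5: (p0, p5, p1) → 43.2298
  f6: (p7, p3, p2) → 85.3189
  f7: (p7, p6, p2) → 42.5852
  f8: (p4, p5, p6) → 33.1484
  f9: (p4, p7, p6) → 31.1123
  f10: (p4, p7, p3) → 46.5225
  f11: (p4, p3, p1) → 24.9375
  f12: (p4, p5, p1) → 35.0879
Σ area = 543.893

Euler: V−E+F = 8−18+12 = 2.

facets=12 area=543.893


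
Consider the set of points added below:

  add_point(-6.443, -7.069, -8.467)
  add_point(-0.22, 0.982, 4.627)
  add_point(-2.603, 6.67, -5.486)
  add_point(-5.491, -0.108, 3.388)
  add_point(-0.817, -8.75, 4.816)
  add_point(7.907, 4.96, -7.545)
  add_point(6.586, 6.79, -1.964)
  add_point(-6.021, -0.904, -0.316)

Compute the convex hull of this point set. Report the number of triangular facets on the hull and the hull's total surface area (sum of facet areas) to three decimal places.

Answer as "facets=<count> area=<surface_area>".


Extreme-point indices: [0, 1, 2, 3, 4, 5, 6, 7] — 8 of 8 on the boundary.

Per-facet area ½‖(b−a)×(c−a)‖:
  f1: (p4, p5, p0) → 131.1836
  f2: (p6, p4, p5) → 54.8550
  f3: (p2, p5, p0) → 78.8468
  f4: (p2, p6, p5) → 29.3699
  f5: (p7, p2, p0) → 49.9616
  f6: (p1, p2, p6) → 50.8908
  f7: (p1, p6, p4) → 44.5020
  f8: (p3, p7, p2) → 17.8446
  f9: (p3, p1, p2) → 31.3184
  f10: (p3, p1, p4) → 26.0696
  f11: (p3, p4, p0) → 65.6028
  f12: (p3, p7, p0) → 8.4175
Σ area = 588.862

Euler characteristic 8−18+12 = 2 ✓

facets=12 area=588.862


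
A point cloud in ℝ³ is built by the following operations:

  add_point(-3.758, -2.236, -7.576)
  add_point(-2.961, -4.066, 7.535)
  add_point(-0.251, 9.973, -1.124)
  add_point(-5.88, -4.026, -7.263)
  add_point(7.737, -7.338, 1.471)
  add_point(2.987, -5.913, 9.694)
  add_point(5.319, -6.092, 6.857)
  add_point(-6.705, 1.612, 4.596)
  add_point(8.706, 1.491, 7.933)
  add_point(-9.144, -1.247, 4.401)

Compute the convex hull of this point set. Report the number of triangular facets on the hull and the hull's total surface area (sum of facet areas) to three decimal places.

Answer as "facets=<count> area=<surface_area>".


Points on the hull: [0, 1, 2, 3, 4, 5, 6, 7, 8, 9] (10 of 10).

Facet areas (half cross-product norm):
  f1: (p4, p2, p8) → 83.9596
  f2: (p4, p0, p2) → 108.8521
  f3: (p7, p2, p9) → 11.8165
  f4: (p7, p2, p8) → 85.9888
  f5: (p5, p7, p8) → 63.0762
  f6: (p3, p4, p0) → 20.7294
  f7: (p3, p2, p9) → 90.1208
  f8: (p3, p0, p2) → 14.4939
  f9: (p3, p5, p4) → 79.2744
  f10: (p6, p4, p8) → 25.0180
  f11: (p6, p5, p8) → 15.2964
  f12: (p6, p5, p4) → 3.3622
  f13: (p1, p3, p9) → 46.2996
  f14: (p1, p3, p5) → 43.1464
  f15: (p1, p7, p9) → 13.5529
  f16: (p1, p5, p7) → 14.6313
Σ area = 719.619

Euler characteristic 10−24+16 = 2 ✓

facets=16 area=719.619


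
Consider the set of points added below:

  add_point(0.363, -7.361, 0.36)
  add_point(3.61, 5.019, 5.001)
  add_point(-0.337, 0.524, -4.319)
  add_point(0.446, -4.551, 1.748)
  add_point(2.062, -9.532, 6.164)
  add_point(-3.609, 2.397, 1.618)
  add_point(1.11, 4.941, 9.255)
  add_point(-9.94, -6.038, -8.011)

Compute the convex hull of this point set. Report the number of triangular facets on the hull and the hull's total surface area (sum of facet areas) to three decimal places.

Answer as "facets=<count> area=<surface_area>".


facets=10 area=466.081

7 of the 8 inputs are extreme points: [0, 1, 2, 4, 5, 6, 7].

Per-facet area ½‖(b−a)×(c−a)‖:
  f1: (p6, p4, p7) → 139.8436
  f2: (p6, p4, p1) → 35.8764
  f3: (p0, p4, p1) → 43.6496
  f4: (p0, p2, p1) → 50.6238
  f5: (p0, p4, p7) → 25.4566
  f6: (p0, p2, p7) → 54.3631
  f7: (p5, p6, p1) → 20.6176
  f8: (p5, p2, p1) → 29.5038
  f9: (p5, p6, p7) → 23.2587
  f10: (p5, p2, p7) → 42.8880
Σ area = 466.081

Euler characteristic 7−15+10 = 2 ✓


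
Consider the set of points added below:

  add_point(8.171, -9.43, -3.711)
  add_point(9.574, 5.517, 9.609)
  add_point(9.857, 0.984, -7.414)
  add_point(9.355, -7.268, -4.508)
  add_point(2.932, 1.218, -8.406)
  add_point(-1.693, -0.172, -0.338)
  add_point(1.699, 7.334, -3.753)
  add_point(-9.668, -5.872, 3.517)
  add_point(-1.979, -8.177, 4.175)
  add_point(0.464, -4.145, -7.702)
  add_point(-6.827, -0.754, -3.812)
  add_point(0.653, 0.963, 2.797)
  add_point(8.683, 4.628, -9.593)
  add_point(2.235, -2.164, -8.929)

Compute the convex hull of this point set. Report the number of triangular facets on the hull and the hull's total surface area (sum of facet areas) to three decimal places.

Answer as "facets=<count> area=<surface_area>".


facets=20 area=926.530

Extreme-point indices: [0, 1, 2, 3, 4, 6, 7, 8, 9, 10, 12, 13] — 12 of 14 on the boundary.

Facet areas (half cross-product norm):
  f1: (p6, p1, p7) → 146.5661
  f2: (p9, p0, p7) → 76.3540
  f3: (p8, p0, p7) → 35.6428
  f4: (p8, p1, p7) → 68.9850
  f5: (p8, p1, p0) → 117.4558
  f6: (p3, p1, p2) → 76.9549
  f7: (p3, p1, p0) → 23.2251
  f8: (p10, p6, p7) → 44.4466
  f9: (p10, p9, p7) → 38.7436
  f10: (p4, p10, p6) → 41.3142
  f11: (p12, p3, p2) → 7.2038
  f12: (p12, p4, p6) → 26.1022
  f13: (p12, p1, p2) → 37.4626
  f14: (p12, p6, p1) → 73.6019
  f15: (p13, p9, p0) → 14.8458
  f16: (p13, p3, p0) → 12.3357
  f17: (p13, p12, p3) → 45.8772
  f18: (p13, p12, p4) → 9.2170
  f19: (p13, p10, p9) → 11.8660
  f20: (p13, p4, p10) → 18.3302
Σ area = 926.530

Euler: V−E+F = 12−30+20 = 2.


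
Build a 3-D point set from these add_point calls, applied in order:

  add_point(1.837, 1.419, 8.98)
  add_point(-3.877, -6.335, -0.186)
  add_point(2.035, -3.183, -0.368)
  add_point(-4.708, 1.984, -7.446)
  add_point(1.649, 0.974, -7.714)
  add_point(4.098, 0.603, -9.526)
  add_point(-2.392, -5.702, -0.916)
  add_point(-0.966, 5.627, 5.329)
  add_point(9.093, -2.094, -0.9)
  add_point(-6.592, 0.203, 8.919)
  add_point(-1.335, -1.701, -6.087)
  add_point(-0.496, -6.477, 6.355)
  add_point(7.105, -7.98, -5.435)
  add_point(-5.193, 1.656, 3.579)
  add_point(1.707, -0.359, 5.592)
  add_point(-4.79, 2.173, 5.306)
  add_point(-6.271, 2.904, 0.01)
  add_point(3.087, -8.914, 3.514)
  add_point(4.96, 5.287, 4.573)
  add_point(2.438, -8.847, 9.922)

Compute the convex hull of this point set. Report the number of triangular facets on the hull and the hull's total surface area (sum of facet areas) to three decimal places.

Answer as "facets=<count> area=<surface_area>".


facets=22 area=820.963

Hull vertices (13/20): indices [0, 1, 3, 5, 7, 8, 9, 10, 12, 16, 17, 18, 19].

Per-facet area ½‖(b−a)×(c−a)‖:
  f1: (p1, p19, p9) → 63.8681
  f2: (p18, p19, p8) → 70.0953
  f3: (p18, p5, p8) → 51.9142
  f4: (p3, p18, p5) → 66.6309
  f5: (p12, p19, p8) → 55.2993
  f6: (p12, p5, p8) → 36.0838
  f7: (p12, p3, p5) → 43.1338
  f8: (p0, p19, p9) → 43.8190
  f9: (p0, p18, p19) → 27.1296
  f10: (p16, p1, p9) → 43.0220
  f11: (p16, p3, p1) → 35.9792
  f12: (p17, p1, p19) → 24.9716
  f13: (p17, p12, p19) → 10.5084
  f14: (p17, p12, p1) → 40.7047
  f15: (p10, p3, p1) → 18.7693
  f16: (p10, p12, p1) → 41.3503
  f17: (p10, p12, p3) → 7.4496
  f18: (p7, p3, p18) → 40.9044
  f19: (p7, p16, p3) → 25.5550
  f20: (p7, p16, p9) → 31.9022
  f21: (p7, p0, p9) → 24.8500
  f22: (p7, p0, p18) → 17.0225
Σ area = 820.963

Check V−E+F: 13 − 33 + 22 = 2.


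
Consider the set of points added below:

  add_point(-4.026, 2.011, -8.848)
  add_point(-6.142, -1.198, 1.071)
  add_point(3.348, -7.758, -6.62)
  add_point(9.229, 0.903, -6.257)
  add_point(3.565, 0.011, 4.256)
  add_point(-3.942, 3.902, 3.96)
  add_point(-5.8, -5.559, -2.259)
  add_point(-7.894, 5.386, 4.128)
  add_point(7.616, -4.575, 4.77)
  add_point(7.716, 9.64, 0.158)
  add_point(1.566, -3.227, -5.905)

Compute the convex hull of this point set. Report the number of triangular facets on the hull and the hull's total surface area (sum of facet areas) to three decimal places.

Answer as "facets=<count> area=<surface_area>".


Points on the hull: [0, 1, 2, 3, 4, 6, 7, 8, 9] (9 of 11).

Area of each hull facet:
  f1: (p8, p2, p3) → 59.4131
  f2: (p9, p8, p3) → 66.7630
  f3: (p0, p2, p3) → 61.9445
  f4: (p0, p9, p7) → 105.5101
  f5: (p0, p9, p3) → 73.8636
  f6: (p1, p8, p7) → 51.7854
  f7: (p4, p8, p7) → 15.6589
  f8: (p4, p9, p7) → 71.2107
  f9: (p4, p9, p8) → 31.2718
  f10: (p6, p0, p2) → 50.9117
  f11: (p6, p8, p2) → 64.5932
  f12: (p6, p1, p8) → 40.0890
  f13: (p6, p0, p7) → 62.7734
  f14: (p6, p1, p7) → 5.6083
Σ area = 761.396

Euler: V−E+F = 9−21+14 = 2.

facets=14 area=761.396


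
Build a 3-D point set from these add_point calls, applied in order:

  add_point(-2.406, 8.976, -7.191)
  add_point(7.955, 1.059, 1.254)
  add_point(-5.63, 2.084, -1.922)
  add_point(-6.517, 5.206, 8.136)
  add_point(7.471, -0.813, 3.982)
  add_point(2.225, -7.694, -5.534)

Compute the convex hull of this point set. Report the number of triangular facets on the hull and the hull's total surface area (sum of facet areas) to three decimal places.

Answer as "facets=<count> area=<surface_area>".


facets=8 area=518.187

Points on the hull: [0, 1, 2, 3, 4, 5] (6 of 6).

Triangle areas on the boundary:
  f1: (p0, p1, p3) → 112.4602
  f2: (p0, p5, p1) → 93.9270
  f3: (p2, p5, p3) → 58.2632
  f4: (p2, p0, p3) → 45.7941
  f5: (p2, p0, p5) → 59.2907
  f6: (p4, p1, p3) → 26.1673
  f7: (p4, p5, p3) → 101.4367
  f8: (p4, p5, p1) → 20.8474
Σ area = 518.187

Euler characteristic 6−12+8 = 2 ✓


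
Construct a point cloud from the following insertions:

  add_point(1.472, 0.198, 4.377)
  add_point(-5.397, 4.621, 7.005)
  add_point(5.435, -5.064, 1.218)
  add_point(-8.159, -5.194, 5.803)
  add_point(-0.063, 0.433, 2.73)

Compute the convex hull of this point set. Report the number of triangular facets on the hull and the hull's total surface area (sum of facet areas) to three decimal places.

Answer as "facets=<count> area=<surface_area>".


facets=6 area=176.957

Extreme-point indices: [0, 1, 2, 3, 4] — 5 of 5 on the boundary.

Per-facet area ½‖(b−a)×(c−a)‖:
  f1: (p0, p2, p3) → 40.0203
  f2: (p0, p1, p3) → 41.8386
  f3: (p4, p2, p3) → 39.8691
  f4: (p4, p1, p3) → 38.0172
  f5: (p4, p0, p2) → 8.2007
  f6: (p4, p0, p1) → 9.0106
Σ area = 176.957

Check V−E+F: 5 − 9 + 6 = 2.


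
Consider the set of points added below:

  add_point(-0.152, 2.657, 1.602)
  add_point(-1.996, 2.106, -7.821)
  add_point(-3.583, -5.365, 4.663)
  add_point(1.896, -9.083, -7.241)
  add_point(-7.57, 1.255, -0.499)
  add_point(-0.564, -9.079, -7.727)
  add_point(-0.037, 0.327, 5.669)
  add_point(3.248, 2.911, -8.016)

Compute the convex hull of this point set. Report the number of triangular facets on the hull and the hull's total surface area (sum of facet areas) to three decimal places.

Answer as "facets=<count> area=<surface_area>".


Hull vertices (8/8): indices [0, 1, 2, 3, 4, 5, 6, 7].

Per-facet area ½‖(b−a)×(c−a)‖:
  f1: (p6, p3, p7) → 83.4142
  f2: (p2, p6, p4) → 30.1449
  f3: (p2, p6, p3) → 45.6741
  f4: (p0, p6, p4) → 18.1127
  f5: (p0, p6, p7) → 13.6310
  f6: (p0, p1, p4) → 33.5668
  f7: (p0, p1, p7) → 25.1922
  f8: (p5, p3, p7) → 15.0946
  f9: (p5, p1, p7) → 29.9245
  f10: (p5, p1, p4) → 52.0949
  f11: (p5, p2, p4) → 60.1866
  f12: (p5, p2, p3) → 16.6379
Σ area = 423.674

Euler characteristic 8−18+12 = 2 ✓

facets=12 area=423.674


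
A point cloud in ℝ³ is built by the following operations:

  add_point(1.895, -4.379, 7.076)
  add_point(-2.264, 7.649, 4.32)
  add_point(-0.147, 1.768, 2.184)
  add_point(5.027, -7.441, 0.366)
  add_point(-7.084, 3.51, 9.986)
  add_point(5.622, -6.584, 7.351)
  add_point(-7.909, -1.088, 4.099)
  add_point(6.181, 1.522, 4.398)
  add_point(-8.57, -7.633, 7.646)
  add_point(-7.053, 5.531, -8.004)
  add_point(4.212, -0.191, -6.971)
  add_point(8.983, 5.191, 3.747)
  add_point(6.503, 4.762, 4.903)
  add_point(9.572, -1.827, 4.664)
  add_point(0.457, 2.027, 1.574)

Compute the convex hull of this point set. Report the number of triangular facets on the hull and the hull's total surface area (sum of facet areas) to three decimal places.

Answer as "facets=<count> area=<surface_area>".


11 of the 15 inputs are extreme points: [1, 3, 4, 5, 6, 8, 9, 10, 11, 12, 13].

Facet areas (half cross-product norm):
  f1: (p3, p9, p8) → 142.5251
  f2: (p4, p9, p1) → 53.7381
  f3: (p10, p3, p13) → 43.3978
  f4: (p10, p3, p9) → 58.7638
  f5: (p5, p4, p8) → 80.1300
  f6: (p5, p3, p8) → 50.1308
  f7: (p5, p3, p13) → 22.9932
  f8: (p6, p9, p8) → 27.9853
  f9: (p6, p4, p8) → 27.6560
  f10: (p6, p4, p9) → 47.9066
  f11: (p11, p9, p1) → 74.3183
  f12: (p11, p10, p9) → 80.0269
  f13: (p11, p10, p13) → 44.0792
  f14: (p11, p5, p13) → 17.0942
  f15: (p12, p4, p1) → 36.9772
  f16: (p12, p11, p1) → 8.1071
  f17: (p12, p5, p4) → 82.5170
  f18: (p12, p11, p5) → 15.3439
Σ area = 913.691

Euler characteristic 11−27+18 = 2 ✓

facets=18 area=913.691


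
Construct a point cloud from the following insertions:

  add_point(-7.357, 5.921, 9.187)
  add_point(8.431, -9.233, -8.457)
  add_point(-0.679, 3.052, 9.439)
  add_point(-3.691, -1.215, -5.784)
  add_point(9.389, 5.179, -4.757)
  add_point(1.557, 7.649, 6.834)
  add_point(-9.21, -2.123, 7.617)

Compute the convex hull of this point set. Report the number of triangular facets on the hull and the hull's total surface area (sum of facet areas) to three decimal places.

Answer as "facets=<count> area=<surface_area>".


Extreme-point indices: [0, 1, 2, 3, 4, 5, 6] — 7 of 7 on the boundary.

Triangle areas on the boundary:
  f1: (p2, p1, p6) → 119.0296
  f2: (p2, p1, p4) → 130.5690
  f3: (p3, p1, p6) → 96.0989
  f4: (p3, p1, p4) → 94.3267
  f5: (p0, p3, p4) → 123.7797
  f6: (p0, p2, p6) → 30.1166
  f7: (p0, p3, p6) → 60.9838
  f8: (p5, p2, p4) → 36.4731
  f9: (p5, p0, p4) → 47.7979
  f10: (p5, p0, p2) → 20.8559
Σ area = 760.031

Euler characteristic 7−15+10 = 2 ✓

facets=10 area=760.031


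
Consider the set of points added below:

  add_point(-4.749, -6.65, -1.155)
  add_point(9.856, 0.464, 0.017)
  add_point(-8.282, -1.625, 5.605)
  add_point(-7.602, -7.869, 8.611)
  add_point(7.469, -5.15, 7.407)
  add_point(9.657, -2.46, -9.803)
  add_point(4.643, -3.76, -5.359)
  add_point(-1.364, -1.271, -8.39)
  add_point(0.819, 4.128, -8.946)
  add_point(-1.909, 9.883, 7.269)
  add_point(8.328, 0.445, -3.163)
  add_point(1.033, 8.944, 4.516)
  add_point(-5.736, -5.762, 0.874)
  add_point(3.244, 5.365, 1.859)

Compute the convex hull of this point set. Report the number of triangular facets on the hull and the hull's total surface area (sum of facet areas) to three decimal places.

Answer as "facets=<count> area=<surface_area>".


11 of the 14 inputs are extreme points: [0, 1, 2, 3, 4, 5, 7, 8, 9, 11, 12].

Per-facet area ½‖(b−a)×(c−a)‖:
  f1: (p4, p5, p1) → 40.4463
  f2: (p8, p9, p2) → 109.0978
  f3: (p3, p9, p2) → 33.9703
  f4: (p3, p4, p9) → 126.5185
  f5: (p11, p5, p1) → 57.7383
  f6: (p11, p8, p5) → 76.2944
  f7: (p11, p8, p9) → 21.3451
  f8: (p11, p4, p1) → 62.3806
  f9: (p11, p4, p9) → 30.2732
  f10: (p0, p4, p5) → 118.0093
  f11: (p0, p3, p4) → 73.1532
  f12: (p7, p8, p5) → 31.3614
  f13: (p7, p0, p5) → 49.7201
  f14: (p7, p8, p2) → 43.9617
  f15: (p7, p0, p2) → 40.5957
  f16: (p12, p3, p2) → 22.6460
  f17: (p12, p0, p2) → 2.2993
  f18: (p12, p0, p3) → 6.1849
Σ area = 945.996

Euler characteristic 11−27+18 = 2 ✓

facets=18 area=945.996


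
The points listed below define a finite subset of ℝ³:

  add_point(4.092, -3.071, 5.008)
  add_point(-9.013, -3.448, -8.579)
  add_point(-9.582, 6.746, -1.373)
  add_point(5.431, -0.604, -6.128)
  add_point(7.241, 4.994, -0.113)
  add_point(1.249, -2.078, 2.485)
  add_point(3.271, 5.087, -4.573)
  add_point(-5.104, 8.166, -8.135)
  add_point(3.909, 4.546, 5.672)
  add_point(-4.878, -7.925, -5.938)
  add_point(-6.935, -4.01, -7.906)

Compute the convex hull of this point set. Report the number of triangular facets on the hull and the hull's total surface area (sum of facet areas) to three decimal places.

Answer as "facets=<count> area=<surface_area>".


Extreme-point indices: [0, 1, 2, 3, 4, 6, 7, 8, 9, 10] — 10 of 11 on the boundary.

Facet areas (half cross-product norm):
  f1: (p0, p9, p2) → 113.5308
  f2: (p1, p9, p2) → 38.8938
  f3: (p1, p7, p2) → 48.0442
  f4: (p3, p0, p4) → 41.1142
  f5: (p3, p0, p9) → 70.5967
  f6: (p3, p1, p7) → 79.5058
  f7: (p8, p0, p2) → 58.3540
  f8: (p8, p0, p4) → 25.5813
  f9: (p8, p7, p2) → 63.1241
  f10: (p8, p7, p4) → 50.2728
  f11: (p6, p7, p4) → 14.5717
  f12: (p6, p3, p4) → 18.7275
  f13: (p6, p3, p7) → 26.1682
  f14: (p10, p1, p9) → 3.8199
  f15: (p10, p3, p9) → 30.3545
  f16: (p10, p3, p1) → 7.5666
Σ area = 690.226

Euler: V−E+F = 10−24+16 = 2.

facets=16 area=690.226
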